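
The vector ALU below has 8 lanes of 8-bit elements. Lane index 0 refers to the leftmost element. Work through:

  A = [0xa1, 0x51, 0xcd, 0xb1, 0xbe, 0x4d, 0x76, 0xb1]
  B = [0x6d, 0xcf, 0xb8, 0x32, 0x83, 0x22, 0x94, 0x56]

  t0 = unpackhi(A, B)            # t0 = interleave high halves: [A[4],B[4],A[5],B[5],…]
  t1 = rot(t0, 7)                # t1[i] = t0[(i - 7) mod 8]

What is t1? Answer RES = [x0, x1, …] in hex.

→ t0 |be|83|4d|22|76|94|b1|56|
→ t1 |83|4d|22|76|94|b1|56|be|

RES = [0x83, 0x4d, 0x22, 0x76, 0x94, 0xb1, 0x56, 0xbe]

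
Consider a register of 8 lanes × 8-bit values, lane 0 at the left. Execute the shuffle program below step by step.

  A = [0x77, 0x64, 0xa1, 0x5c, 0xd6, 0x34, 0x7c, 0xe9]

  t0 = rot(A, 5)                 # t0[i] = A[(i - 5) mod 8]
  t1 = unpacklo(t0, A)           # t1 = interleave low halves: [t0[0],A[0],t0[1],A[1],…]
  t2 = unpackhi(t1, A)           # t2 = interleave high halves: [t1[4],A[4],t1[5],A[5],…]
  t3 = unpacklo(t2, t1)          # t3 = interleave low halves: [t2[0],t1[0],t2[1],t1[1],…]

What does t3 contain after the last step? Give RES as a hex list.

→ t0 |5c|d6|34|7c|e9|77|64|a1|
→ t1 |5c|77|d6|64|34|a1|7c|5c|
→ t2 |34|d6|a1|34|7c|7c|5c|e9|
→ t3 |34|5c|d6|77|a1|d6|34|64|

RES = [0x34, 0x5c, 0xd6, 0x77, 0xa1, 0xd6, 0x34, 0x64]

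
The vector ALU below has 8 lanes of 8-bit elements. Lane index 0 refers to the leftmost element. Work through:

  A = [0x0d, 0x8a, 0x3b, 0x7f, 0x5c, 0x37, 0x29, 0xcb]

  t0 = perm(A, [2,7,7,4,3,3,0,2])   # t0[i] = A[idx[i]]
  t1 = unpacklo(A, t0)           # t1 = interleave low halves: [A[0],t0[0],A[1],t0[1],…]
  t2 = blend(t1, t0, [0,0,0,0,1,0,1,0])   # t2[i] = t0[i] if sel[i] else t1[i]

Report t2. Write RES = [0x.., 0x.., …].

RES = [ 0x0d  0x3b  0x8a  0xcb  0x7f  0xcb  0x0d  0x5c ]

  t0: 3b cb cb 5c 7f 7f 0d 3b
  t1: 0d 3b 8a cb 3b cb 7f 5c
  t2: 0d 3b 8a cb 7f cb 0d 5c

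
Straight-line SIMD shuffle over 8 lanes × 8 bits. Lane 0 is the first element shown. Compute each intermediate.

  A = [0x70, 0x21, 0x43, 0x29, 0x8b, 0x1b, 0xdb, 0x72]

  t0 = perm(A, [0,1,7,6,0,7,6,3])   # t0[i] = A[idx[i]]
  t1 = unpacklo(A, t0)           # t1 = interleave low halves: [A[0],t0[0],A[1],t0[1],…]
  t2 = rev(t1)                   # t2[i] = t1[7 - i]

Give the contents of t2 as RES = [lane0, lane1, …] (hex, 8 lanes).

RES = [0xdb, 0x29, 0x72, 0x43, 0x21, 0x21, 0x70, 0x70]

→ t0 |70|21|72|db|70|72|db|29|
→ t1 |70|70|21|21|43|72|29|db|
→ t2 |db|29|72|43|21|21|70|70|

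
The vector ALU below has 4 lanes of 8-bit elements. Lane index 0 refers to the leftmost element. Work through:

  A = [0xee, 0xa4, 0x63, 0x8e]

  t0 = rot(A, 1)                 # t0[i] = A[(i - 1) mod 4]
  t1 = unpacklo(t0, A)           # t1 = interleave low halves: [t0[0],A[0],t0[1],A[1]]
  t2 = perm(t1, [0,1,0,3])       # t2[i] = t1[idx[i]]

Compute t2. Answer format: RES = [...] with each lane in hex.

t0 = [0x8e, 0xee, 0xa4, 0x63]
t1 = [0x8e, 0xee, 0xee, 0xa4]
t2 = [0x8e, 0xee, 0x8e, 0xa4]

RES = [0x8e, 0xee, 0x8e, 0xa4]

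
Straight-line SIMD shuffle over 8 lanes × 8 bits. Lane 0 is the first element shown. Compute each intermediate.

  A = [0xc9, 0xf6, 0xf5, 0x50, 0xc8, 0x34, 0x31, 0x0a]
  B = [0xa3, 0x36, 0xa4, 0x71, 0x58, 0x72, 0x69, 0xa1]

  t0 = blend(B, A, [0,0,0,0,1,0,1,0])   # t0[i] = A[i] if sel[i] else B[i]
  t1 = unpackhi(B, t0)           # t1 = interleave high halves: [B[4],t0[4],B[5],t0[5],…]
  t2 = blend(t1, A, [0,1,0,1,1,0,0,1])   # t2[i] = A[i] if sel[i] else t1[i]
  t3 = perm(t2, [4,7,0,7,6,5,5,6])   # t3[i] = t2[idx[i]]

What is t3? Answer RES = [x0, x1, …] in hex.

RES = [0xc8, 0x0a, 0x58, 0x0a, 0xa1, 0x31, 0x31, 0xa1]

  t0: a3 36 a4 71 c8 72 31 a1
  t1: 58 c8 72 72 69 31 a1 a1
  t2: 58 f6 72 50 c8 31 a1 0a
  t3: c8 0a 58 0a a1 31 31 a1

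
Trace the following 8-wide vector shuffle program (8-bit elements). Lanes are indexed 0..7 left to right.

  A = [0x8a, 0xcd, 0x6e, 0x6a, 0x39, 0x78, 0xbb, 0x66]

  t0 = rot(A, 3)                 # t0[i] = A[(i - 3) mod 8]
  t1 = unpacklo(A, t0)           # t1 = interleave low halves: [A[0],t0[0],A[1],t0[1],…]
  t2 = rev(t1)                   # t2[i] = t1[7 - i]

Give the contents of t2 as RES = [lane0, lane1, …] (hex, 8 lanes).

RES = [0x8a, 0x6a, 0x66, 0x6e, 0xbb, 0xcd, 0x78, 0x8a]

t0 = [0x78, 0xbb, 0x66, 0x8a, 0xcd, 0x6e, 0x6a, 0x39]
t1 = [0x8a, 0x78, 0xcd, 0xbb, 0x6e, 0x66, 0x6a, 0x8a]
t2 = [0x8a, 0x6a, 0x66, 0x6e, 0xbb, 0xcd, 0x78, 0x8a]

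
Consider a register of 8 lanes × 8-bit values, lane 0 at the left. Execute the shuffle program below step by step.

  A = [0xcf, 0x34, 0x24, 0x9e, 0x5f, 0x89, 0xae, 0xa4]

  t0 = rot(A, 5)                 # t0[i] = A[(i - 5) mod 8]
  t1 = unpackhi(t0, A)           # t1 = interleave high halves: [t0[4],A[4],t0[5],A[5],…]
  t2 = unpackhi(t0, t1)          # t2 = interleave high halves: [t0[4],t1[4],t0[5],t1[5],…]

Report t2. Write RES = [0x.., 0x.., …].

  t0: 9e 5f 89 ae a4 cf 34 24
  t1: a4 5f cf 89 34 ae 24 a4
  t2: a4 34 cf ae 34 24 24 a4

RES = [ 0xa4  0x34  0xcf  0xae  0x34  0x24  0x24  0xa4 ]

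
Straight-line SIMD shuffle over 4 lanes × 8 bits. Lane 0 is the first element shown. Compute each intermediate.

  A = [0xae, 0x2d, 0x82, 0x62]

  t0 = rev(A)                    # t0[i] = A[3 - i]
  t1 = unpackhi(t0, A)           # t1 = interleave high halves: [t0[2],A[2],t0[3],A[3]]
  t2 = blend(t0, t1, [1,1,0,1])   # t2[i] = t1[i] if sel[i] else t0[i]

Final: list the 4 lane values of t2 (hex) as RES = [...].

RES = [ 0x2d  0x82  0x2d  0x62 ]

t0 = [0x62, 0x82, 0x2d, 0xae]
t1 = [0x2d, 0x82, 0xae, 0x62]
t2 = [0x2d, 0x82, 0x2d, 0x62]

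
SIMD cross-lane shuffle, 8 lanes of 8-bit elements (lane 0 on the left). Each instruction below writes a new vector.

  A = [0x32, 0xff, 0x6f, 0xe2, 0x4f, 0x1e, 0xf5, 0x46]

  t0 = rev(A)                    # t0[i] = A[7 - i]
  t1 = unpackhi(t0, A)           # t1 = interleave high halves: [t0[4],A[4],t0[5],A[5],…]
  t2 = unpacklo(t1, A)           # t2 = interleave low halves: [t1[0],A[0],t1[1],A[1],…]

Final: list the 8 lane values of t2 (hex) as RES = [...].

  t0: 46 f5 1e 4f e2 6f ff 32
  t1: e2 4f 6f 1e ff f5 32 46
  t2: e2 32 4f ff 6f 6f 1e e2

RES = [ 0xe2  0x32  0x4f  0xff  0x6f  0x6f  0x1e  0xe2 ]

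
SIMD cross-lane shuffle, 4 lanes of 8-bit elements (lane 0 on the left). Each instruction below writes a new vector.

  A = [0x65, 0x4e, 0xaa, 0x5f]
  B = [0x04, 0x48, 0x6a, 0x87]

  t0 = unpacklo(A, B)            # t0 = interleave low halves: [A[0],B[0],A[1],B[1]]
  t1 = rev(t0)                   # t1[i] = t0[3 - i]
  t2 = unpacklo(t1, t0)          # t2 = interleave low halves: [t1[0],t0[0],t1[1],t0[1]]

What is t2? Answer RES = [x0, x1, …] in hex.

RES = [ 0x48  0x65  0x4e  0x04 ]

t0 = [0x65, 0x04, 0x4e, 0x48]
t1 = [0x48, 0x4e, 0x04, 0x65]
t2 = [0x48, 0x65, 0x4e, 0x04]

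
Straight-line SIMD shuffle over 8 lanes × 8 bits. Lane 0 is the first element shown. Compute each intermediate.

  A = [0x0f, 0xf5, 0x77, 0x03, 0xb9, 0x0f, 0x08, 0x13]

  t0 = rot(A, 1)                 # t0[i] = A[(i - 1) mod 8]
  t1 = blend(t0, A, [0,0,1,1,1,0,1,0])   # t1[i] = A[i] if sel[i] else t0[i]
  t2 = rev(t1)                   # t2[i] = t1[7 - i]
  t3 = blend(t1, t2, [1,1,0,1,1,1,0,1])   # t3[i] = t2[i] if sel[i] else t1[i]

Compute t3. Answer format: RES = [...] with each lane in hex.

RES = [0x08, 0x08, 0x77, 0xb9, 0x03, 0x77, 0x08, 0x13]

  t0: 13 0f f5 77 03 b9 0f 08
  t1: 13 0f 77 03 b9 b9 08 08
  t2: 08 08 b9 b9 03 77 0f 13
  t3: 08 08 77 b9 03 77 08 13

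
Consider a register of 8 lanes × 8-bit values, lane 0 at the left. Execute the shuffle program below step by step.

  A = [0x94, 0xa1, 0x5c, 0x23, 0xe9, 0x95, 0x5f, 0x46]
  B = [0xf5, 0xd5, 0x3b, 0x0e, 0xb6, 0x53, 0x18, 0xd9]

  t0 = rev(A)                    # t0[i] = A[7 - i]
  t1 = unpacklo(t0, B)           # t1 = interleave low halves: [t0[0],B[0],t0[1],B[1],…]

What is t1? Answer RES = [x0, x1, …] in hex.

RES = [ 0x46  0xf5  0x5f  0xd5  0x95  0x3b  0xe9  0x0e ]

→ t0 |46|5f|95|e9|23|5c|a1|94|
→ t1 |46|f5|5f|d5|95|3b|e9|0e|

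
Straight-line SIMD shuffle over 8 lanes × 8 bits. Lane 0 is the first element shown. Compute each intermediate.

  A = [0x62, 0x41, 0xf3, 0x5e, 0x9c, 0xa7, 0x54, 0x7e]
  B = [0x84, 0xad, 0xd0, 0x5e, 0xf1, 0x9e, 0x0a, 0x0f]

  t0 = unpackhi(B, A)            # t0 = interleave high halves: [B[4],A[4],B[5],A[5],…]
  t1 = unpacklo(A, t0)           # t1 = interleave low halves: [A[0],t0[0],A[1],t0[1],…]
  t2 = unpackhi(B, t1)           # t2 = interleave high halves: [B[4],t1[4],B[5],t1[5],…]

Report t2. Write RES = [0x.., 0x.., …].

→ t0 |f1|9c|9e|a7|0a|54|0f|7e|
→ t1 |62|f1|41|9c|f3|9e|5e|a7|
→ t2 |f1|f3|9e|9e|0a|5e|0f|a7|

RES = [0xf1, 0xf3, 0x9e, 0x9e, 0x0a, 0x5e, 0x0f, 0xa7]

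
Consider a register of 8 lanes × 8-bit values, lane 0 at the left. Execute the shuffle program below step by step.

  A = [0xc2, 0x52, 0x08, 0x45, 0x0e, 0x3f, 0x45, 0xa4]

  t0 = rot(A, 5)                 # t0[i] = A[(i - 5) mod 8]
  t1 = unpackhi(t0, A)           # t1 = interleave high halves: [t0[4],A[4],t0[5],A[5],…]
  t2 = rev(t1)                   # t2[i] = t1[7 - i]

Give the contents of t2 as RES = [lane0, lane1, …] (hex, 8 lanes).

RES = [0xa4, 0x08, 0x45, 0x52, 0x3f, 0xc2, 0x0e, 0xa4]

→ t0 |45|0e|3f|45|a4|c2|52|08|
→ t1 |a4|0e|c2|3f|52|45|08|a4|
→ t2 |a4|08|45|52|3f|c2|0e|a4|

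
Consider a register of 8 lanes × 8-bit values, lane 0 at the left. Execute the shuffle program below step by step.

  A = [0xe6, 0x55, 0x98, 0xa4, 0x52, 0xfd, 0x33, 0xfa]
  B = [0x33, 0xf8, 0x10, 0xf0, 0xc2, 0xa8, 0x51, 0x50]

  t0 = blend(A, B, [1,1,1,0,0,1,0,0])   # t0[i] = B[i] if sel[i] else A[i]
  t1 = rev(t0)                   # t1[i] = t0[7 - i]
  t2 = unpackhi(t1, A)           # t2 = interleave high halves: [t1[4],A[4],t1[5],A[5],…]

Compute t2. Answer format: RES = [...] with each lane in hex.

t0 = [0x33, 0xf8, 0x10, 0xa4, 0x52, 0xa8, 0x33, 0xfa]
t1 = [0xfa, 0x33, 0xa8, 0x52, 0xa4, 0x10, 0xf8, 0x33]
t2 = [0xa4, 0x52, 0x10, 0xfd, 0xf8, 0x33, 0x33, 0xfa]

RES = [0xa4, 0x52, 0x10, 0xfd, 0xf8, 0x33, 0x33, 0xfa]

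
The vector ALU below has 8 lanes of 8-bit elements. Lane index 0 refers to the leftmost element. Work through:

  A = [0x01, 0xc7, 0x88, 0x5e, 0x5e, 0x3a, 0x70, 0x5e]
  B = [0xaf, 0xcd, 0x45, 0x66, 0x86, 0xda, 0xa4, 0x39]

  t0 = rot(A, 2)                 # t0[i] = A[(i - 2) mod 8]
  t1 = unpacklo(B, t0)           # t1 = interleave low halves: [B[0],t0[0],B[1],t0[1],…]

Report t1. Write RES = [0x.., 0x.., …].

RES = [ 0xaf  0x70  0xcd  0x5e  0x45  0x01  0x66  0xc7 ]

t0 = [0x70, 0x5e, 0x01, 0xc7, 0x88, 0x5e, 0x5e, 0x3a]
t1 = [0xaf, 0x70, 0xcd, 0x5e, 0x45, 0x01, 0x66, 0xc7]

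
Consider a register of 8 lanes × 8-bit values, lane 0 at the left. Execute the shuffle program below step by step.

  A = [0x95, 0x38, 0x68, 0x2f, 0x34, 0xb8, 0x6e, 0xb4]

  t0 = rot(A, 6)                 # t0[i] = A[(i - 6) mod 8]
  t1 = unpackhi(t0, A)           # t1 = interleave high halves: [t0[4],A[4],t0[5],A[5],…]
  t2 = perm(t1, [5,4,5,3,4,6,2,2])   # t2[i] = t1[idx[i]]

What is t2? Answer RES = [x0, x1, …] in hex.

RES = [ 0x6e  0x95  0x6e  0xb8  0x95  0x38  0xb4  0xb4 ]

→ t0 |68|2f|34|b8|6e|b4|95|38|
→ t1 |6e|34|b4|b8|95|6e|38|b4|
→ t2 |6e|95|6e|b8|95|38|b4|b4|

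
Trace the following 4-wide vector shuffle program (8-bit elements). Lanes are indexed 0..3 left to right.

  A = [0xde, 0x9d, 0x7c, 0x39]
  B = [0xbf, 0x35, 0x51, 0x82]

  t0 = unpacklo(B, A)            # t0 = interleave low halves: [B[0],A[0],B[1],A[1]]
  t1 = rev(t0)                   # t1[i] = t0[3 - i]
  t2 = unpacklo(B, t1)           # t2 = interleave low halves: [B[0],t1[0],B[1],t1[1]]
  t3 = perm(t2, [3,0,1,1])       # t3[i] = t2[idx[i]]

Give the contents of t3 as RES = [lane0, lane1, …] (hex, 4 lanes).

RES = [0x35, 0xbf, 0x9d, 0x9d]

→ t0 |bf|de|35|9d|
→ t1 |9d|35|de|bf|
→ t2 |bf|9d|35|35|
→ t3 |35|bf|9d|9d|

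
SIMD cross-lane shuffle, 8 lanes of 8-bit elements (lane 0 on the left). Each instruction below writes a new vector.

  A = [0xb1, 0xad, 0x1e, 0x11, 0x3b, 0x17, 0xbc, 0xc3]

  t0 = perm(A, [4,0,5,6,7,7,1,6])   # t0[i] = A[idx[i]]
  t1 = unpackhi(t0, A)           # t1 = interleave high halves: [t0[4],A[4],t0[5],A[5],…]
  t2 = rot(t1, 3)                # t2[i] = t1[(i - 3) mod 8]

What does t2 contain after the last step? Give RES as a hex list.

RES = [0xbc, 0xbc, 0xc3, 0xc3, 0x3b, 0xc3, 0x17, 0xad]

t0 = [0x3b, 0xb1, 0x17, 0xbc, 0xc3, 0xc3, 0xad, 0xbc]
t1 = [0xc3, 0x3b, 0xc3, 0x17, 0xad, 0xbc, 0xbc, 0xc3]
t2 = [0xbc, 0xbc, 0xc3, 0xc3, 0x3b, 0xc3, 0x17, 0xad]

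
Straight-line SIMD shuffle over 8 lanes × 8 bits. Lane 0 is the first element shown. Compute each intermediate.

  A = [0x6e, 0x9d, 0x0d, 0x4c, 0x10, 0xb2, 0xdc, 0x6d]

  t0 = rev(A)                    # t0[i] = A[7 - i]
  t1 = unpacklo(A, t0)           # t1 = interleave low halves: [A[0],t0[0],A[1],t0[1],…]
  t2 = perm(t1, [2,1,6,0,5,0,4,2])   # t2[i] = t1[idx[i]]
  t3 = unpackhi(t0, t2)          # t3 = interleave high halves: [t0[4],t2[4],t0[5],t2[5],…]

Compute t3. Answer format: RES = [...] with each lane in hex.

t0 = [0x6d, 0xdc, 0xb2, 0x10, 0x4c, 0x0d, 0x9d, 0x6e]
t1 = [0x6e, 0x6d, 0x9d, 0xdc, 0x0d, 0xb2, 0x4c, 0x10]
t2 = [0x9d, 0x6d, 0x4c, 0x6e, 0xb2, 0x6e, 0x0d, 0x9d]
t3 = [0x4c, 0xb2, 0x0d, 0x6e, 0x9d, 0x0d, 0x6e, 0x9d]

RES = [ 0x4c  0xb2  0x0d  0x6e  0x9d  0x0d  0x6e  0x9d ]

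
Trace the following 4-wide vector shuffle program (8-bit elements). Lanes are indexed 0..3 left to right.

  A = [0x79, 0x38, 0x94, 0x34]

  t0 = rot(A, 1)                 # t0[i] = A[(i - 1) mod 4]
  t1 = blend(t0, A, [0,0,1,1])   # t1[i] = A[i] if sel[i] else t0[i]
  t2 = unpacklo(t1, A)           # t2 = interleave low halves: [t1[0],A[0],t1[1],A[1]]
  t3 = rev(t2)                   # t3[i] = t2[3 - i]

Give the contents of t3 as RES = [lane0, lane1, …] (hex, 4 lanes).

→ t0 |34|79|38|94|
→ t1 |34|79|94|34|
→ t2 |34|79|79|38|
→ t3 |38|79|79|34|

RES = [0x38, 0x79, 0x79, 0x34]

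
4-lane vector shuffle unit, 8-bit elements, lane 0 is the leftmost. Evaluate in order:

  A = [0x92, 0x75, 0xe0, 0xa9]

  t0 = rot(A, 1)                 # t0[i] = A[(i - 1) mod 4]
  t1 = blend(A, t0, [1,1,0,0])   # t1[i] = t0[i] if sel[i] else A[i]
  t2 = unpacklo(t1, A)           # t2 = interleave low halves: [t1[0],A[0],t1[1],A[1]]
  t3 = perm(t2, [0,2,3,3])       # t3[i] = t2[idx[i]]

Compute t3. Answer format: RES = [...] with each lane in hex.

→ t0 |a9|92|75|e0|
→ t1 |a9|92|e0|a9|
→ t2 |a9|92|92|75|
→ t3 |a9|92|75|75|

RES = [0xa9, 0x92, 0x75, 0x75]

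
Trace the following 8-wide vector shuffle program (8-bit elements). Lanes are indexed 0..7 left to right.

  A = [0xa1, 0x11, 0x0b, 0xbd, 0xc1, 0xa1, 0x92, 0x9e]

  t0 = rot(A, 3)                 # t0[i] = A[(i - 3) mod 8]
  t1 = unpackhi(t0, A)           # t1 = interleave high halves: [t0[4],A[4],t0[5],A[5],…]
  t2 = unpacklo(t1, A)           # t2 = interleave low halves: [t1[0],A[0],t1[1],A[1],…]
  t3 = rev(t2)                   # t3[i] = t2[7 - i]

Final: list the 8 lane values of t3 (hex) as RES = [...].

t0 = [0xa1, 0x92, 0x9e, 0xa1, 0x11, 0x0b, 0xbd, 0xc1]
t1 = [0x11, 0xc1, 0x0b, 0xa1, 0xbd, 0x92, 0xc1, 0x9e]
t2 = [0x11, 0xa1, 0xc1, 0x11, 0x0b, 0x0b, 0xa1, 0xbd]
t3 = [0xbd, 0xa1, 0x0b, 0x0b, 0x11, 0xc1, 0xa1, 0x11]

RES = [0xbd, 0xa1, 0x0b, 0x0b, 0x11, 0xc1, 0xa1, 0x11]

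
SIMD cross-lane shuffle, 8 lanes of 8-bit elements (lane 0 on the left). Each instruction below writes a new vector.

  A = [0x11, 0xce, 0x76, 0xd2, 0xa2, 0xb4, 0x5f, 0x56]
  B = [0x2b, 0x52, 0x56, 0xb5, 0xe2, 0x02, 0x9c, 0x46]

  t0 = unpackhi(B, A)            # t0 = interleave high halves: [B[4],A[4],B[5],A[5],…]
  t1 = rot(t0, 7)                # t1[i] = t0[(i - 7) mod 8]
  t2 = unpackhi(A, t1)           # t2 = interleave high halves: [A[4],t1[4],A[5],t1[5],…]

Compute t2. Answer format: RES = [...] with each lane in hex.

t0 = [0xe2, 0xa2, 0x02, 0xb4, 0x9c, 0x5f, 0x46, 0x56]
t1 = [0xa2, 0x02, 0xb4, 0x9c, 0x5f, 0x46, 0x56, 0xe2]
t2 = [0xa2, 0x5f, 0xb4, 0x46, 0x5f, 0x56, 0x56, 0xe2]

RES = [0xa2, 0x5f, 0xb4, 0x46, 0x5f, 0x56, 0x56, 0xe2]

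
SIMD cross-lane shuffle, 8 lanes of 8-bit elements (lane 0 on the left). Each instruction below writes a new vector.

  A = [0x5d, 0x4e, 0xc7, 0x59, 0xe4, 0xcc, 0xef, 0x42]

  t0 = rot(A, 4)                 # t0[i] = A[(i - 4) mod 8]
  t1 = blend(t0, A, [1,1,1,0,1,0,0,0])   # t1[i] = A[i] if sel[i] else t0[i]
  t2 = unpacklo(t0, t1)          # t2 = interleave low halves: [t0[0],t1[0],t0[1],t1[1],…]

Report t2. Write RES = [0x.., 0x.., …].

RES = [ 0xe4  0x5d  0xcc  0x4e  0xef  0xc7  0x42  0x42 ]

→ t0 |e4|cc|ef|42|5d|4e|c7|59|
→ t1 |5d|4e|c7|42|e4|4e|c7|59|
→ t2 |e4|5d|cc|4e|ef|c7|42|42|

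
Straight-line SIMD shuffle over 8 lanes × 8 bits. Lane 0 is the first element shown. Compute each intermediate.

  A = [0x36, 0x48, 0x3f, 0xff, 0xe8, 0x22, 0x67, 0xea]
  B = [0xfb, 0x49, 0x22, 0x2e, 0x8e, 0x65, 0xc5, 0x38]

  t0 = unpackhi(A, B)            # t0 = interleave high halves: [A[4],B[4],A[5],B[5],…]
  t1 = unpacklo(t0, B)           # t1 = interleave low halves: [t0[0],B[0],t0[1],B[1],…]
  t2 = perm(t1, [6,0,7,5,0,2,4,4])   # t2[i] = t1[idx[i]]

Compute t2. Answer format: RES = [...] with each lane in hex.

→ t0 |e8|8e|22|65|67|c5|ea|38|
→ t1 |e8|fb|8e|49|22|22|65|2e|
→ t2 |65|e8|2e|22|e8|8e|22|22|

RES = [0x65, 0xe8, 0x2e, 0x22, 0xe8, 0x8e, 0x22, 0x22]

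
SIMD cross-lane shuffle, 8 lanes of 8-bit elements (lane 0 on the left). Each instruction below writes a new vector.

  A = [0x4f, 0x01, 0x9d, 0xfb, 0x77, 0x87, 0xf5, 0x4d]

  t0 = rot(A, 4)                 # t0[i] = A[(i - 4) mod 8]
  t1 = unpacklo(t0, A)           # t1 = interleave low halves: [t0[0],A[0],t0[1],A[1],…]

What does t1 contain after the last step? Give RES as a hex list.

t0 = [0x77, 0x87, 0xf5, 0x4d, 0x4f, 0x01, 0x9d, 0xfb]
t1 = [0x77, 0x4f, 0x87, 0x01, 0xf5, 0x9d, 0x4d, 0xfb]

RES = [ 0x77  0x4f  0x87  0x01  0xf5  0x9d  0x4d  0xfb ]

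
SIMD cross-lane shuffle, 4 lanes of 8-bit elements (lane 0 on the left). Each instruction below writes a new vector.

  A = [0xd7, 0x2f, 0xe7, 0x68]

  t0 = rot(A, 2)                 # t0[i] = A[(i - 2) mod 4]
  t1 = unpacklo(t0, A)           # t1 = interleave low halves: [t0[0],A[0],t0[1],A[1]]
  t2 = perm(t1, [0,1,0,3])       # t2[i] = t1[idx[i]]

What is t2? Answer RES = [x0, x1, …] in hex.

RES = [ 0xe7  0xd7  0xe7  0x2f ]

→ t0 |e7|68|d7|2f|
→ t1 |e7|d7|68|2f|
→ t2 |e7|d7|e7|2f|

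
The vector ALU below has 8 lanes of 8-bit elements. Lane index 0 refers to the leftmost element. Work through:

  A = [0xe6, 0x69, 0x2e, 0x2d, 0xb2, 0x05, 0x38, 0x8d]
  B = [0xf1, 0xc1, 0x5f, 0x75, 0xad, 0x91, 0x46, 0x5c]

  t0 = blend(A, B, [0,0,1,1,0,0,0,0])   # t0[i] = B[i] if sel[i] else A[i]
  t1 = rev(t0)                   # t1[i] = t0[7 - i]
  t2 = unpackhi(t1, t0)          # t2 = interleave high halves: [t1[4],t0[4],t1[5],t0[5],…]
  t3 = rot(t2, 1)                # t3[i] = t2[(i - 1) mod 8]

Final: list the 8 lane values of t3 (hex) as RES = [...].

→ t0 |e6|69|5f|75|b2|05|38|8d|
→ t1 |8d|38|05|b2|75|5f|69|e6|
→ t2 |75|b2|5f|05|69|38|e6|8d|
→ t3 |8d|75|b2|5f|05|69|38|e6|

RES = [ 0x8d  0x75  0xb2  0x5f  0x05  0x69  0x38  0xe6 ]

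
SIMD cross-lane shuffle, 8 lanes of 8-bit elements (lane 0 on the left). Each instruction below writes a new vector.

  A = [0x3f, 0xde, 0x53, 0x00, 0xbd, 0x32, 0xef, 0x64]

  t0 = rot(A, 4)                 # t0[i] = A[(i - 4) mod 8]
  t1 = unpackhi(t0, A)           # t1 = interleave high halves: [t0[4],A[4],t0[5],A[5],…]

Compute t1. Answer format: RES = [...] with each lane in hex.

RES = [0x3f, 0xbd, 0xde, 0x32, 0x53, 0xef, 0x00, 0x64]

t0 = [0xbd, 0x32, 0xef, 0x64, 0x3f, 0xde, 0x53, 0x00]
t1 = [0x3f, 0xbd, 0xde, 0x32, 0x53, 0xef, 0x00, 0x64]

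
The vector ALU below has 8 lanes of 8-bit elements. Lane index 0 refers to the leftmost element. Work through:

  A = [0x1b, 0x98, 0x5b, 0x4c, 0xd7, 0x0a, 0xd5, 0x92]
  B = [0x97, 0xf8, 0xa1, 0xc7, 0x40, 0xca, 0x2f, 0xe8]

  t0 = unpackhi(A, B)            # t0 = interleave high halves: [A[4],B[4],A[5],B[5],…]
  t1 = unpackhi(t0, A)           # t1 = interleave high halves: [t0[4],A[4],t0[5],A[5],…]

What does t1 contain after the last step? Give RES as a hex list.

  t0: d7 40 0a ca d5 2f 92 e8
  t1: d5 d7 2f 0a 92 d5 e8 92

RES = [ 0xd5  0xd7  0x2f  0x0a  0x92  0xd5  0xe8  0x92 ]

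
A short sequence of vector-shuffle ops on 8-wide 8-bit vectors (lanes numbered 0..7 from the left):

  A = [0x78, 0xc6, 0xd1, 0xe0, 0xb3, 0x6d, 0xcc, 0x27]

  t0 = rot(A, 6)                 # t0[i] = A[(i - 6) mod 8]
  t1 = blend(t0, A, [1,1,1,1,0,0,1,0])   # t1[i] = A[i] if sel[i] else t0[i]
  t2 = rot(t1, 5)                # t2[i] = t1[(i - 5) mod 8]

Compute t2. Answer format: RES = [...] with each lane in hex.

RES = [ 0xe0  0xcc  0x27  0xcc  0xc6  0x78  0xc6  0xd1 ]

  t0: d1 e0 b3 6d cc 27 78 c6
  t1: 78 c6 d1 e0 cc 27 cc c6
  t2: e0 cc 27 cc c6 78 c6 d1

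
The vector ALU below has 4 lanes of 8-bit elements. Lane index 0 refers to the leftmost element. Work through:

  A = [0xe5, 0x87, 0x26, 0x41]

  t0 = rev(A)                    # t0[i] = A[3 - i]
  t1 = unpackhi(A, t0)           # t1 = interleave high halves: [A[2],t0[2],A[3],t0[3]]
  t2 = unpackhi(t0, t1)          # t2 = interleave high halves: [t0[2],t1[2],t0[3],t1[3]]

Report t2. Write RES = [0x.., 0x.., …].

  t0: 41 26 87 e5
  t1: 26 87 41 e5
  t2: 87 41 e5 e5

RES = [ 0x87  0x41  0xe5  0xe5 ]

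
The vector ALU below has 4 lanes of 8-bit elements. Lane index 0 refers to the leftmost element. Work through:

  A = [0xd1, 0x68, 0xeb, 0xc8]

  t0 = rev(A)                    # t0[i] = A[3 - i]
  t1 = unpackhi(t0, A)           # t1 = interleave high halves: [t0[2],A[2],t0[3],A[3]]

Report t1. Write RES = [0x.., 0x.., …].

RES = [0x68, 0xeb, 0xd1, 0xc8]

t0 = [0xc8, 0xeb, 0x68, 0xd1]
t1 = [0x68, 0xeb, 0xd1, 0xc8]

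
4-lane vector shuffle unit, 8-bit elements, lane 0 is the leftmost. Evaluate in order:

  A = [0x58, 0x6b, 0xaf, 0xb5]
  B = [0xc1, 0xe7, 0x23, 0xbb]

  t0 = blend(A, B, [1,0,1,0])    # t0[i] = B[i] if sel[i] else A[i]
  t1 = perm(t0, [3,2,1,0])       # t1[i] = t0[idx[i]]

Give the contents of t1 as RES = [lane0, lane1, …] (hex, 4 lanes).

→ t0 |c1|6b|23|b5|
→ t1 |b5|23|6b|c1|

RES = [ 0xb5  0x23  0x6b  0xc1 ]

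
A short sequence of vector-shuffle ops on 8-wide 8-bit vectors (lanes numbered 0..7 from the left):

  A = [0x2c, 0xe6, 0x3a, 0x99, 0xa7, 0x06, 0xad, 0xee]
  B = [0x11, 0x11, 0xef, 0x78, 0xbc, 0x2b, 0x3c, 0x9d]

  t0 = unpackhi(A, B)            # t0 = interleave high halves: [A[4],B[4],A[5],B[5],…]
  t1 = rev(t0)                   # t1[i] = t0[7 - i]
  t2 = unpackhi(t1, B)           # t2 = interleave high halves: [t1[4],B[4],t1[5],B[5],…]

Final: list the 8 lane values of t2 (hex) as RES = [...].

t0 = [0xa7, 0xbc, 0x06, 0x2b, 0xad, 0x3c, 0xee, 0x9d]
t1 = [0x9d, 0xee, 0x3c, 0xad, 0x2b, 0x06, 0xbc, 0xa7]
t2 = [0x2b, 0xbc, 0x06, 0x2b, 0xbc, 0x3c, 0xa7, 0x9d]

RES = [0x2b, 0xbc, 0x06, 0x2b, 0xbc, 0x3c, 0xa7, 0x9d]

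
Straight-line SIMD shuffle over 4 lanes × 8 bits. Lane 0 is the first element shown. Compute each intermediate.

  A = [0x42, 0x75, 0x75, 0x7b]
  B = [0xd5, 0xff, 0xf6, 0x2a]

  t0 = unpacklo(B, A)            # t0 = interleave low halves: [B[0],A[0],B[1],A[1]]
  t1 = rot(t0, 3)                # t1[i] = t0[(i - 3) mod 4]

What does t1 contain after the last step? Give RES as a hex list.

→ t0 |d5|42|ff|75|
→ t1 |42|ff|75|d5|

RES = [0x42, 0xff, 0x75, 0xd5]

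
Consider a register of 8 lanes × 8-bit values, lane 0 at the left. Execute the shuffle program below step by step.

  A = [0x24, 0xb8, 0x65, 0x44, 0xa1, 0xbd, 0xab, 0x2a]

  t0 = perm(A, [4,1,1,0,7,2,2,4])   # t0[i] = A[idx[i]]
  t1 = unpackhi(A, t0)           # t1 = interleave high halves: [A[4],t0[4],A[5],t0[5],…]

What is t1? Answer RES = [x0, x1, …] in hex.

RES = [0xa1, 0x2a, 0xbd, 0x65, 0xab, 0x65, 0x2a, 0xa1]

→ t0 |a1|b8|b8|24|2a|65|65|a1|
→ t1 |a1|2a|bd|65|ab|65|2a|a1|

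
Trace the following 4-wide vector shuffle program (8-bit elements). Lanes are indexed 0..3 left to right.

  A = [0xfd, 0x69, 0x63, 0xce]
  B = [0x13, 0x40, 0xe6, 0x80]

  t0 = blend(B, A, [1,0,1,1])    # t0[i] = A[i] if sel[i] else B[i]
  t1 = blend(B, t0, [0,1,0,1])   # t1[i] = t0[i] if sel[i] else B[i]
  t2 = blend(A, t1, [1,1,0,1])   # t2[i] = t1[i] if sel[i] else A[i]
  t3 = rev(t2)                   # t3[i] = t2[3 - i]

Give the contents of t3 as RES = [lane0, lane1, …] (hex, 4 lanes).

  t0: fd 40 63 ce
  t1: 13 40 e6 ce
  t2: 13 40 63 ce
  t3: ce 63 40 13

RES = [0xce, 0x63, 0x40, 0x13]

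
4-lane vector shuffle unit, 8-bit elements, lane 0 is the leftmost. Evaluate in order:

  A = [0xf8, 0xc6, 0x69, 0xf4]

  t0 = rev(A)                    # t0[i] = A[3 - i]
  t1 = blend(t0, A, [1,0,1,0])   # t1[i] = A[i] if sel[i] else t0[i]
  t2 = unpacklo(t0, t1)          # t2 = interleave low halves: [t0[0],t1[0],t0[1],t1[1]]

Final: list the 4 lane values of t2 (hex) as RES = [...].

RES = [ 0xf4  0xf8  0x69  0x69 ]

  t0: f4 69 c6 f8
  t1: f8 69 69 f8
  t2: f4 f8 69 69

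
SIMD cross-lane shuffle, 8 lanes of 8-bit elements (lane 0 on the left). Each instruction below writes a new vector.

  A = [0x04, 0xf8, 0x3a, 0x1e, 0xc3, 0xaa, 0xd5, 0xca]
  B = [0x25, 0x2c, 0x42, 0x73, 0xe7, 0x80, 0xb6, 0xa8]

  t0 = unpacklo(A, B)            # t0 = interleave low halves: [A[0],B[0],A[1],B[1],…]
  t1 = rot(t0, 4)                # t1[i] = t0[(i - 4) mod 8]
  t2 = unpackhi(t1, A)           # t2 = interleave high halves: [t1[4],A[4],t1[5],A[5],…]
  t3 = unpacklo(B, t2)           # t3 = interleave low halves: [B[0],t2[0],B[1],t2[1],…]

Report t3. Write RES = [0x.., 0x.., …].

  t0: 04 25 f8 2c 3a 42 1e 73
  t1: 3a 42 1e 73 04 25 f8 2c
  t2: 04 c3 25 aa f8 d5 2c ca
  t3: 25 04 2c c3 42 25 73 aa

RES = [0x25, 0x04, 0x2c, 0xc3, 0x42, 0x25, 0x73, 0xaa]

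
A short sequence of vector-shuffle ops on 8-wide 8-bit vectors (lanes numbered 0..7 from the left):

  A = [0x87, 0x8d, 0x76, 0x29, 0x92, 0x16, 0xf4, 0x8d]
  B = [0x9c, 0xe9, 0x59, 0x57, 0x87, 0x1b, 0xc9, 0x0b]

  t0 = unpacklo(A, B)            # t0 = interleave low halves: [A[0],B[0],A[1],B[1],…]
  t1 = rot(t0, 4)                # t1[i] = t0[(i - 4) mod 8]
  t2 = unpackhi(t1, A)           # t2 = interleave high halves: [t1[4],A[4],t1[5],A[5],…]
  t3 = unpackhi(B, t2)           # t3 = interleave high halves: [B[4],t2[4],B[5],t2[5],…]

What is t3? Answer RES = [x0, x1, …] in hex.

t0 = [0x87, 0x9c, 0x8d, 0xe9, 0x76, 0x59, 0x29, 0x57]
t1 = [0x76, 0x59, 0x29, 0x57, 0x87, 0x9c, 0x8d, 0xe9]
t2 = [0x87, 0x92, 0x9c, 0x16, 0x8d, 0xf4, 0xe9, 0x8d]
t3 = [0x87, 0x8d, 0x1b, 0xf4, 0xc9, 0xe9, 0x0b, 0x8d]

RES = [0x87, 0x8d, 0x1b, 0xf4, 0xc9, 0xe9, 0x0b, 0x8d]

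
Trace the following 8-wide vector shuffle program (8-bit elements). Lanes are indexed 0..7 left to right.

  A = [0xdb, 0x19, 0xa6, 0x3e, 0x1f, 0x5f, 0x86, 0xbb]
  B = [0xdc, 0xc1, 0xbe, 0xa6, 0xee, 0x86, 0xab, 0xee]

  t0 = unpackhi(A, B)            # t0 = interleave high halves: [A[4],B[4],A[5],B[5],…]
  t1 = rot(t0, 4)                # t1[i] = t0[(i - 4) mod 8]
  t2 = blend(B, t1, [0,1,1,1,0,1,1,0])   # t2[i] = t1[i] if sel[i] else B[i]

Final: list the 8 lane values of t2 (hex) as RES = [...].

t0 = [0x1f, 0xee, 0x5f, 0x86, 0x86, 0xab, 0xbb, 0xee]
t1 = [0x86, 0xab, 0xbb, 0xee, 0x1f, 0xee, 0x5f, 0x86]
t2 = [0xdc, 0xab, 0xbb, 0xee, 0xee, 0xee, 0x5f, 0xee]

RES = [0xdc, 0xab, 0xbb, 0xee, 0xee, 0xee, 0x5f, 0xee]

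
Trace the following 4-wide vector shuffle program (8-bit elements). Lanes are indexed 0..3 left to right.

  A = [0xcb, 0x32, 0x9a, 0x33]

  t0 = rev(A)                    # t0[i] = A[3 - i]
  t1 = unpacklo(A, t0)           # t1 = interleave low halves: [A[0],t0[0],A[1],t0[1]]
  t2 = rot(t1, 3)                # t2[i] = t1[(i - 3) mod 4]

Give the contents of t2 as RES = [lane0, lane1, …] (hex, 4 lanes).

RES = [0x33, 0x32, 0x9a, 0xcb]

  t0: 33 9a 32 cb
  t1: cb 33 32 9a
  t2: 33 32 9a cb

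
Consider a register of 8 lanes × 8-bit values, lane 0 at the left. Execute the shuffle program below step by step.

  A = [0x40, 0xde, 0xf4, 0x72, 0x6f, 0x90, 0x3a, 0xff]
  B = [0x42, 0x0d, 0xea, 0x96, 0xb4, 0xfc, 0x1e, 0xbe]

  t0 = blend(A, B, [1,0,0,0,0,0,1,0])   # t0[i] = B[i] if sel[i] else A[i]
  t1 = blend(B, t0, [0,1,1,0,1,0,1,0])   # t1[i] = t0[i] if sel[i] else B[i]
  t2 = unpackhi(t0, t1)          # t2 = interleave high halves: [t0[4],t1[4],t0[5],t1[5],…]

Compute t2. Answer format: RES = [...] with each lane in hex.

RES = [ 0x6f  0x6f  0x90  0xfc  0x1e  0x1e  0xff  0xbe ]

  t0: 42 de f4 72 6f 90 1e ff
  t1: 42 de f4 96 6f fc 1e be
  t2: 6f 6f 90 fc 1e 1e ff be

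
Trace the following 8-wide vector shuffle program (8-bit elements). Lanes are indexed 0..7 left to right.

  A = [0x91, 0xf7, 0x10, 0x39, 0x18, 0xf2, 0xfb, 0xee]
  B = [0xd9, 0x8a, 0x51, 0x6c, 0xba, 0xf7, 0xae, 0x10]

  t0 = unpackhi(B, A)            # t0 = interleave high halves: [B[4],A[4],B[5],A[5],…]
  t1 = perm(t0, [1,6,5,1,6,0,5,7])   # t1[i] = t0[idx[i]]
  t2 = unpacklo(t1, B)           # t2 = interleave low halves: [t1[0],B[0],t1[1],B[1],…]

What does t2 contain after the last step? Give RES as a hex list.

RES = [0x18, 0xd9, 0x10, 0x8a, 0xfb, 0x51, 0x18, 0x6c]

  t0: ba 18 f7 f2 ae fb 10 ee
  t1: 18 10 fb 18 10 ba fb ee
  t2: 18 d9 10 8a fb 51 18 6c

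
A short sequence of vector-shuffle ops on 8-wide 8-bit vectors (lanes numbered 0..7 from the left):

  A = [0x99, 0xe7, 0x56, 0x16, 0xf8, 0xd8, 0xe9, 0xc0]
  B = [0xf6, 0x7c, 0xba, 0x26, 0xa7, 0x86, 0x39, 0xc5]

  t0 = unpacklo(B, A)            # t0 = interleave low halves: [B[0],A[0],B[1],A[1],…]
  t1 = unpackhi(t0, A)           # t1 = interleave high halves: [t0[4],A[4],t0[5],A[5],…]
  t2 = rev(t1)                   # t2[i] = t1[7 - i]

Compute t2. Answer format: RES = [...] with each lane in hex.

t0 = [0xf6, 0x99, 0x7c, 0xe7, 0xba, 0x56, 0x26, 0x16]
t1 = [0xba, 0xf8, 0x56, 0xd8, 0x26, 0xe9, 0x16, 0xc0]
t2 = [0xc0, 0x16, 0xe9, 0x26, 0xd8, 0x56, 0xf8, 0xba]

RES = [0xc0, 0x16, 0xe9, 0x26, 0xd8, 0x56, 0xf8, 0xba]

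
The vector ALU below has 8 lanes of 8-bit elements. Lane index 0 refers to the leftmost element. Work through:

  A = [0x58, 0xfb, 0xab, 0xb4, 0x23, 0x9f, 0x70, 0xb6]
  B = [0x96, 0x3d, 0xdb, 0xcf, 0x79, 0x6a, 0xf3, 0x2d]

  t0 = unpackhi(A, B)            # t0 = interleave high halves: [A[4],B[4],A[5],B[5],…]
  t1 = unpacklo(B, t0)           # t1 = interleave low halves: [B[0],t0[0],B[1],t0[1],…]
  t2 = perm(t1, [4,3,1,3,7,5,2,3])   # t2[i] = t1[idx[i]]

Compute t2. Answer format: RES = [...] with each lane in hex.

RES = [ 0xdb  0x79  0x23  0x79  0x6a  0x9f  0x3d  0x79 ]

t0 = [0x23, 0x79, 0x9f, 0x6a, 0x70, 0xf3, 0xb6, 0x2d]
t1 = [0x96, 0x23, 0x3d, 0x79, 0xdb, 0x9f, 0xcf, 0x6a]
t2 = [0xdb, 0x79, 0x23, 0x79, 0x6a, 0x9f, 0x3d, 0x79]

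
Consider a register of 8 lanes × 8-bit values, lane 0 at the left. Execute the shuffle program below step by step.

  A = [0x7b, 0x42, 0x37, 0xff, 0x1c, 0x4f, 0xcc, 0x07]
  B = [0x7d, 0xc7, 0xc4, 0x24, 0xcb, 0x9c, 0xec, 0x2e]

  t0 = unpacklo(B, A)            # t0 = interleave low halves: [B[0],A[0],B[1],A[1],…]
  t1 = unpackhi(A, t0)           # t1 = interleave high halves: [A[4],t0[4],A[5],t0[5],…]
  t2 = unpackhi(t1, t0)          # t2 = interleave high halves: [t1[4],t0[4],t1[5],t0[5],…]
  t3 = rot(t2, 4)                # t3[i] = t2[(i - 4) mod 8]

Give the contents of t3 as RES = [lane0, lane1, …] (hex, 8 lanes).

RES = [0x07, 0x24, 0xff, 0xff, 0xcc, 0xc4, 0x24, 0x37]

→ t0 |7d|7b|c7|42|c4|37|24|ff|
→ t1 |1c|c4|4f|37|cc|24|07|ff|
→ t2 |cc|c4|24|37|07|24|ff|ff|
→ t3 |07|24|ff|ff|cc|c4|24|37|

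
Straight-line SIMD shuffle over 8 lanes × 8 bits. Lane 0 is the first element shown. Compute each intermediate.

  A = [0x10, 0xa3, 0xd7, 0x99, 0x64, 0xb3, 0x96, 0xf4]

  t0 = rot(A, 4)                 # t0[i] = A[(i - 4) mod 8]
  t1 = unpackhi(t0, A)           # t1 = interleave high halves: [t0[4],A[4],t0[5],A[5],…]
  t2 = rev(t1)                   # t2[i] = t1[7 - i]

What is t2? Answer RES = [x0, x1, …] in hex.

  t0: 64 b3 96 f4 10 a3 d7 99
  t1: 10 64 a3 b3 d7 96 99 f4
  t2: f4 99 96 d7 b3 a3 64 10

RES = [ 0xf4  0x99  0x96  0xd7  0xb3  0xa3  0x64  0x10 ]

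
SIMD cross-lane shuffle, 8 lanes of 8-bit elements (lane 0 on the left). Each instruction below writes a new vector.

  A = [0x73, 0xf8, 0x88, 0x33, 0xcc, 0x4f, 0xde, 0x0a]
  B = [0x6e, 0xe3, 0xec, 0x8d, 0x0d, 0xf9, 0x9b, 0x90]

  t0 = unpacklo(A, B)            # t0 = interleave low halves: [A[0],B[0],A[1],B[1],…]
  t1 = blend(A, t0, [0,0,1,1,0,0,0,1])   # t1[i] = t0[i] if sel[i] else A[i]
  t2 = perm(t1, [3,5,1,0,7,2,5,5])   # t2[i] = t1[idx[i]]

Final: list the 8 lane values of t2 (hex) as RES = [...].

RES = [ 0xe3  0x4f  0xf8  0x73  0x8d  0xf8  0x4f  0x4f ]

→ t0 |73|6e|f8|e3|88|ec|33|8d|
→ t1 |73|f8|f8|e3|cc|4f|de|8d|
→ t2 |e3|4f|f8|73|8d|f8|4f|4f|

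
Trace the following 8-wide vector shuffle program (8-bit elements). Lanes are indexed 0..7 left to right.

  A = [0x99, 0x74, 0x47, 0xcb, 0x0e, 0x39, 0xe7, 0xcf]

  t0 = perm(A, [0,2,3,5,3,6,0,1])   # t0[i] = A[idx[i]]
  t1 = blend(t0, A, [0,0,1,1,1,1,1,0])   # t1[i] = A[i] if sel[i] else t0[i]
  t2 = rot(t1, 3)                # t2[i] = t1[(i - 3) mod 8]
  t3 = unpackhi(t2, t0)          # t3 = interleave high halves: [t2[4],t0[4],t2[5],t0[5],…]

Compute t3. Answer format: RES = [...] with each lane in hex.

RES = [ 0x47  0xcb  0x47  0xe7  0xcb  0x99  0x0e  0x74 ]

t0 = [0x99, 0x47, 0xcb, 0x39, 0xcb, 0xe7, 0x99, 0x74]
t1 = [0x99, 0x47, 0x47, 0xcb, 0x0e, 0x39, 0xe7, 0x74]
t2 = [0x39, 0xe7, 0x74, 0x99, 0x47, 0x47, 0xcb, 0x0e]
t3 = [0x47, 0xcb, 0x47, 0xe7, 0xcb, 0x99, 0x0e, 0x74]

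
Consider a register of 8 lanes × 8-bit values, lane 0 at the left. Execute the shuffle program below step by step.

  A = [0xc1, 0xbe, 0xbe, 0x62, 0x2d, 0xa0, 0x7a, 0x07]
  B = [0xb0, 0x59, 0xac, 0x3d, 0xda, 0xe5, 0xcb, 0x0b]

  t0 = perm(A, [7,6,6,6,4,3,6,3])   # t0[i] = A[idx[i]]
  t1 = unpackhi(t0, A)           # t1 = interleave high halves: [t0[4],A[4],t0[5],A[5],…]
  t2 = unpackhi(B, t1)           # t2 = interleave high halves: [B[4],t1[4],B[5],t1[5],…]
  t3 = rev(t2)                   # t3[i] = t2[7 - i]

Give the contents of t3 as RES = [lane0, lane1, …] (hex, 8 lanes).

  t0: 07 7a 7a 7a 2d 62 7a 62
  t1: 2d 2d 62 a0 7a 7a 62 07
  t2: da 7a e5 7a cb 62 0b 07
  t3: 07 0b 62 cb 7a e5 7a da

RES = [ 0x07  0x0b  0x62  0xcb  0x7a  0xe5  0x7a  0xda ]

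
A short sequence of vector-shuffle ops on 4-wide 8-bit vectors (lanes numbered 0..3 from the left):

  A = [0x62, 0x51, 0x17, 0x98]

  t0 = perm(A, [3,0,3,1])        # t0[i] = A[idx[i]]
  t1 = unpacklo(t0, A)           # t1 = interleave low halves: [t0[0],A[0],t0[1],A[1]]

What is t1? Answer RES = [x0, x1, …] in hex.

→ t0 |98|62|98|51|
→ t1 |98|62|62|51|

RES = [0x98, 0x62, 0x62, 0x51]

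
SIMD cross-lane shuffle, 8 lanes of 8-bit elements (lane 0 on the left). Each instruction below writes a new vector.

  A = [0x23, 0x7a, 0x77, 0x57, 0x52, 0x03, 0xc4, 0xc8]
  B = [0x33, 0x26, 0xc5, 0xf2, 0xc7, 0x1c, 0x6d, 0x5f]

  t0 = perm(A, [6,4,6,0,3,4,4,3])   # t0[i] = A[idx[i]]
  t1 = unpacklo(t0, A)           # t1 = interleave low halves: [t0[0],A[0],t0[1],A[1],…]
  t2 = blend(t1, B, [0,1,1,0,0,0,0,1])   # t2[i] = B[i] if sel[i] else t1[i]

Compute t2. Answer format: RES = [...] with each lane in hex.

→ t0 |c4|52|c4|23|57|52|52|57|
→ t1 |c4|23|52|7a|c4|77|23|57|
→ t2 |c4|26|c5|7a|c4|77|23|5f|

RES = [ 0xc4  0x26  0xc5  0x7a  0xc4  0x77  0x23  0x5f ]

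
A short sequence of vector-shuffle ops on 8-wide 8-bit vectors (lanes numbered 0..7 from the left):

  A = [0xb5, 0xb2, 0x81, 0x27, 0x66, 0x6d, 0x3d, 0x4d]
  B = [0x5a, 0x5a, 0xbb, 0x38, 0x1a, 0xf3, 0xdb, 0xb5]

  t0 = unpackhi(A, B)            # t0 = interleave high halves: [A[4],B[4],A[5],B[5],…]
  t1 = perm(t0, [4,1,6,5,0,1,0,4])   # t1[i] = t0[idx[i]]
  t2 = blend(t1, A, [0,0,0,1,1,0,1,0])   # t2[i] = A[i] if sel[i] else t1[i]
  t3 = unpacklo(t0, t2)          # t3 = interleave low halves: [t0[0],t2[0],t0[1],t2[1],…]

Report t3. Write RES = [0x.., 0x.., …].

RES = [0x66, 0x3d, 0x1a, 0x1a, 0x6d, 0x4d, 0xf3, 0x27]

  t0: 66 1a 6d f3 3d db 4d b5
  t1: 3d 1a 4d db 66 1a 66 3d
  t2: 3d 1a 4d 27 66 1a 3d 3d
  t3: 66 3d 1a 1a 6d 4d f3 27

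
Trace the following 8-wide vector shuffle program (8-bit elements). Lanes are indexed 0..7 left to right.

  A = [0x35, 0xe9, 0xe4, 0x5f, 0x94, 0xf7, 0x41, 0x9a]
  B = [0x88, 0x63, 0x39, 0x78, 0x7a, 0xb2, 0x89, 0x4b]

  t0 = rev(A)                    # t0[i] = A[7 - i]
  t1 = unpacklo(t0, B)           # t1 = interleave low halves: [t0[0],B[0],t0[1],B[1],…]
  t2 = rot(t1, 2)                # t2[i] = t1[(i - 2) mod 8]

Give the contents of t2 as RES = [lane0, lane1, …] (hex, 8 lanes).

RES = [ 0x94  0x78  0x9a  0x88  0x41  0x63  0xf7  0x39 ]

t0 = [0x9a, 0x41, 0xf7, 0x94, 0x5f, 0xe4, 0xe9, 0x35]
t1 = [0x9a, 0x88, 0x41, 0x63, 0xf7, 0x39, 0x94, 0x78]
t2 = [0x94, 0x78, 0x9a, 0x88, 0x41, 0x63, 0xf7, 0x39]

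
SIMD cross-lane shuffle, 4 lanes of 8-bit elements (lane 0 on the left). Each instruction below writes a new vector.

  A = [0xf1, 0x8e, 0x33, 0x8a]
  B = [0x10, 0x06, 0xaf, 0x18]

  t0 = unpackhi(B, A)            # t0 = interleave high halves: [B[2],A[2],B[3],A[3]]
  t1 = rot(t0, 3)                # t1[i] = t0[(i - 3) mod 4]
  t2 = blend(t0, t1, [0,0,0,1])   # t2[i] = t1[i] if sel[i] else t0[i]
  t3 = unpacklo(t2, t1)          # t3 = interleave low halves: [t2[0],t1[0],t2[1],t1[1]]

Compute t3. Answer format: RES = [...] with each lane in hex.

RES = [ 0xaf  0x33  0x33  0x18 ]

  t0: af 33 18 8a
  t1: 33 18 8a af
  t2: af 33 18 af
  t3: af 33 33 18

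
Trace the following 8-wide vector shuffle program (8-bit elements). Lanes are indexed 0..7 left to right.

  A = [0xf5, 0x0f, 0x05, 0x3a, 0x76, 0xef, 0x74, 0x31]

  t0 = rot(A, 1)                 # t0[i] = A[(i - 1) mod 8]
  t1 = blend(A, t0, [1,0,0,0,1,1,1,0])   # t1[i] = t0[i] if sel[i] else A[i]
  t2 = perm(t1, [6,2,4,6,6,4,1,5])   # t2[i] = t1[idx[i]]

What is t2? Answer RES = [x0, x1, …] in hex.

  t0: 31 f5 0f 05 3a 76 ef 74
  t1: 31 0f 05 3a 3a 76 ef 31
  t2: ef 05 3a ef ef 3a 0f 76

RES = [ 0xef  0x05  0x3a  0xef  0xef  0x3a  0x0f  0x76 ]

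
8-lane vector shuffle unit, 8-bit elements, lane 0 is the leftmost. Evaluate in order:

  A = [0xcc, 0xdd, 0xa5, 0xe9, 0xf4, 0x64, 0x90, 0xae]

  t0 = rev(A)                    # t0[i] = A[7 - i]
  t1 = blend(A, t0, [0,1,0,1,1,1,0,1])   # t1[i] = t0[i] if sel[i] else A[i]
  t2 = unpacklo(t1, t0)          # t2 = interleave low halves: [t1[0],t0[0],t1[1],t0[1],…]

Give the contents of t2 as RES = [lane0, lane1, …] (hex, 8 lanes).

RES = [ 0xcc  0xae  0x90  0x90  0xa5  0x64  0xf4  0xf4 ]

  t0: ae 90 64 f4 e9 a5 dd cc
  t1: cc 90 a5 f4 e9 a5 90 cc
  t2: cc ae 90 90 a5 64 f4 f4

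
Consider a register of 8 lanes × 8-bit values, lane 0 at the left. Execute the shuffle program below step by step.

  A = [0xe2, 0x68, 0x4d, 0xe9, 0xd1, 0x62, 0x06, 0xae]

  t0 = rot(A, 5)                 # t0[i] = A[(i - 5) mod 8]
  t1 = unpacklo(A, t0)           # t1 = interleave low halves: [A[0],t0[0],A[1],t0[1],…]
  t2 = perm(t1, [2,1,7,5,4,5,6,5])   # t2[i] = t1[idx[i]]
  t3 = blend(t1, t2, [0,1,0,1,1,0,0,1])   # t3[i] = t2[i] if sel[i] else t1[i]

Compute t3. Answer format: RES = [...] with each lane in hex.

→ t0 |e9|d1|62|06|ae|e2|68|4d|
→ t1 |e2|e9|68|d1|4d|62|e9|06|
→ t2 |68|e9|06|62|4d|62|e9|62|
→ t3 |e2|e9|68|62|4d|62|e9|62|

RES = [ 0xe2  0xe9  0x68  0x62  0x4d  0x62  0xe9  0x62 ]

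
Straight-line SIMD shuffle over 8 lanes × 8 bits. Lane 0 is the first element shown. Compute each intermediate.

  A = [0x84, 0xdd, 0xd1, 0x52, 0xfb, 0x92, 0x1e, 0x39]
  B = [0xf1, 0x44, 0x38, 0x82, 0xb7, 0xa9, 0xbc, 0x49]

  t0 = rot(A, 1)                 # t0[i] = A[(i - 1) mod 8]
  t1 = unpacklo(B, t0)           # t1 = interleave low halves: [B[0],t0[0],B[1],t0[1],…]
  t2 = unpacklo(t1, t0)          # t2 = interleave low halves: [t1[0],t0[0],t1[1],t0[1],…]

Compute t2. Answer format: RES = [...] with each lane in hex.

t0 = [0x39, 0x84, 0xdd, 0xd1, 0x52, 0xfb, 0x92, 0x1e]
t1 = [0xf1, 0x39, 0x44, 0x84, 0x38, 0xdd, 0x82, 0xd1]
t2 = [0xf1, 0x39, 0x39, 0x84, 0x44, 0xdd, 0x84, 0xd1]

RES = [ 0xf1  0x39  0x39  0x84  0x44  0xdd  0x84  0xd1 ]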